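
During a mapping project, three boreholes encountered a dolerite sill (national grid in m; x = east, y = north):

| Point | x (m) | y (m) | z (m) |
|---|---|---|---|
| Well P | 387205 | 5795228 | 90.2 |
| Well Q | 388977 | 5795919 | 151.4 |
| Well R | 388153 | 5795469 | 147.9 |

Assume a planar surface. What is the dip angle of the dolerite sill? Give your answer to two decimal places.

12.58°

Let the plane be z = a·x + b·y + c.
Well Q−Well P: 1772a + 691b = 61.2;  Well R−Well P: 948a + 241b = 57.7.
Solving gives a = 0.11017, b = −0.19396.
Gradient magnitude |∇z| = √(a² + b²) = √(0.01214 + 0.03762) = 0.22307.
True dip = arctan(0.22307) = 12.58°, dipping toward NNW (azimuth ≈ 330°).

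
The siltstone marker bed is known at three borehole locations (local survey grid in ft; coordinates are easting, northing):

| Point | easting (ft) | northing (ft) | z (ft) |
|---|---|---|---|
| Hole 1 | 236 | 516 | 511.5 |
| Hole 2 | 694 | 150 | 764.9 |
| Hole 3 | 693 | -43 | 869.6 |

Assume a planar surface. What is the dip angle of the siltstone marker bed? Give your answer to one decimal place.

Let the plane be z = a·easting + b·northing + c.
Hole 2−Hole 1: 458a − 366b = 253.4;  Hole 3−Hole 1: 457a − 559b = 358.1.
Solving gives a = 0.11927, b = −0.54311.
Gradient magnitude |∇z| = √(a² + b²) = √(0.01422 + 0.29496) = 0.55605.
True dip = arctan(0.55605) = 29.1°, dipping toward NNW (azimuth ≈ 348°).

29.1°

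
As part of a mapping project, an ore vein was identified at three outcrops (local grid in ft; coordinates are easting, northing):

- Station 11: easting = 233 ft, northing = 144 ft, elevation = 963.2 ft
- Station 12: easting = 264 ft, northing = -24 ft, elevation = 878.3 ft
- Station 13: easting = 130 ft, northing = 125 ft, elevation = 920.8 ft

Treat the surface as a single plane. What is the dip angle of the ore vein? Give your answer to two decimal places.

32.66°

Let the plane be z = a·easting + b·northing + c.
Station 12−Station 11: 31a − 168b = −84.9;  Station 13−Station 11: −103a − 19b = −42.4.
Solving gives a = 0.30795, b = 0.56218.
Gradient magnitude |∇z| = √(a² + b²) = √(0.09483 + 0.31605) = 0.64100.
True dip = arctan(0.64100) = 32.66°, dipping toward SSW (azimuth ≈ 209°).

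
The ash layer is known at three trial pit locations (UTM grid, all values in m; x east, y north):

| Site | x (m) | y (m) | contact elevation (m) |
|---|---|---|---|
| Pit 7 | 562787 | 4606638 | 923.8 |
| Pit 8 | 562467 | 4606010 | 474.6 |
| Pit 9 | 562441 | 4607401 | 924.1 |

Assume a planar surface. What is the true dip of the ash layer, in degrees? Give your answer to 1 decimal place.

39.2°

Let the plane be z = a·x + b·y + c.
Pit 8−Pit 7: −320a − 628b = −449.2;  Pit 9−Pit 7: −346a + 763b = 0.3.
Solving gives a = 0.74234, b = 0.33702.
Gradient magnitude |∇z| = √(a² + b²) = √(0.55107 + 0.11359) = 0.81526.
True dip = arctan(0.81526) = 39.2°, dipping toward WSW (azimuth ≈ 246°).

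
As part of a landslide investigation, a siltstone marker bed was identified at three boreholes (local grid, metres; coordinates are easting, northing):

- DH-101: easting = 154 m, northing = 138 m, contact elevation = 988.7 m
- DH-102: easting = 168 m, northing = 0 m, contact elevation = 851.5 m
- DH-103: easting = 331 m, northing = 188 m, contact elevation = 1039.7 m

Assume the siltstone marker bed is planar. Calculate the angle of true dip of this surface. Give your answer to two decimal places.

44.85°

Let the plane be z = a·easting + b·northing + c.
DH-102−DH-101: 14a − 138b = −137.2;  DH-103−DH-101: 177a + 50b = 51.
Solving gives a = 0.00708, b = 0.99492.
Gradient magnitude |∇z| = √(a² + b²) = √(0.00005 + 0.98987) = 0.99495.
True dip = arctan(0.99495) = 44.85°, dipping toward S (azimuth ≈ 180°).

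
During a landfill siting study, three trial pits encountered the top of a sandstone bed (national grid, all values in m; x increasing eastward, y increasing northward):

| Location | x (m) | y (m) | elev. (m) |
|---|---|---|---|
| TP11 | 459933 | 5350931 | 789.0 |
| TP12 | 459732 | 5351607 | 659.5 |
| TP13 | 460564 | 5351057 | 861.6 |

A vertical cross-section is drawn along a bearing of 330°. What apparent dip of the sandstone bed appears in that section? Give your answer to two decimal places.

11.36°

Let the plane be z = a·x + b·y + c.
TP12−TP11: −201a + 676b = −129.5;  TP13−TP11: 631a + 126b = 72.6.
Solving gives a = 0.14472, b = −0.14854.
Unit vector along 330° is (sin 330°, cos 330°) = (-0.5000, 0.8660).
Slope in that direction = a·(-0.5000) + b·(0.8660) = −0.20100.
Apparent dip = arctan|0.20100| = 11.36° (true dip is 11.7°, so apparent ≤ true as expected).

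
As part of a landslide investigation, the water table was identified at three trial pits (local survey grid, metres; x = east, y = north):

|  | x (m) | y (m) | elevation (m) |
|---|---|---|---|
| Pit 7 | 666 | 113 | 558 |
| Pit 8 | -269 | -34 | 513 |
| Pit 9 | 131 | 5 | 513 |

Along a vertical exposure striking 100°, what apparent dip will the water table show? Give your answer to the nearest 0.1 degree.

12.3°

Two edge vectors: Pit 7→Pit 8 = (-935, -147, -45), Pit 7→Pit 9 = (-535, -108, -45).
Normal n = (Pit 7→Pit 8) × (Pit 7→Pit 9) = (1755, -18000, 22335).
So ∂z/∂x = −n_x/n_z = −0.07858 and ∂z/∂y = −n_y/n_z = 0.80591.
Unit vector along 100° is (sin 100°, cos 100°) = (0.9848, -0.1736).
Slope in that direction = a·(0.9848) + b·(-0.1736) = −0.21733.
Apparent dip = arctan|0.21733| = 12.3° (true dip is 39.0°, so apparent ≤ true as expected).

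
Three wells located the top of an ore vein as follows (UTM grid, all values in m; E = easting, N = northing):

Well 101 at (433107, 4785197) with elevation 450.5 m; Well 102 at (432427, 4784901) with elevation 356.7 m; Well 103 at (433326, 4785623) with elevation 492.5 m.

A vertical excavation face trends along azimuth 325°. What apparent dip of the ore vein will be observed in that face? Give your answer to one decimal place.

Let the plane be z = a·E + b·N + c.
Well 102−Well 101: −680a − 296b = −93.8;  Well 103−Well 101: 219a + 426b = 42.
Solving gives a = 0.12242, b = 0.03566.
Unit vector along 325° is (sin 325°, cos 325°) = (-0.5736, 0.8192).
Slope in that direction = a·(-0.5736) + b·(0.8192) = −0.04101.
Apparent dip = arctan|0.04101| = 2.3° (true dip is 7.3°, so apparent ≤ true as expected).

2.3°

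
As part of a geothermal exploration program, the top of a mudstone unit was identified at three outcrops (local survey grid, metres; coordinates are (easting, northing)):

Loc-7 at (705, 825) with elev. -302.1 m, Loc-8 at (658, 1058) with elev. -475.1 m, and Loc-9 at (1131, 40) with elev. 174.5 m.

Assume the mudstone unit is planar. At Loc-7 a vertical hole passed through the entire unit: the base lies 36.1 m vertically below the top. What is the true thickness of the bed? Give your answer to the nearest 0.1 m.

Two edge vectors: Loc-7→Loc-8 = (-47, 233, -173), Loc-7→Loc-9 = (426, -785, 476.6).
Normal n = (Loc-7→Loc-8) × (Loc-7→Loc-9) = (-24757.2, -51297.8, -62363).
So ∂z/∂E = −n_x/n_z = −0.39699 and ∂z/∂N = −n_y/n_z = −0.82257.
|∇z| = √(a²+b²) = 0.91335, so dip δ = arctan(0.91335) = 42.41°.
True thickness = vertical thickness × cos δ = 36.1 × cos 42.41° = 26.7 m.

26.7 m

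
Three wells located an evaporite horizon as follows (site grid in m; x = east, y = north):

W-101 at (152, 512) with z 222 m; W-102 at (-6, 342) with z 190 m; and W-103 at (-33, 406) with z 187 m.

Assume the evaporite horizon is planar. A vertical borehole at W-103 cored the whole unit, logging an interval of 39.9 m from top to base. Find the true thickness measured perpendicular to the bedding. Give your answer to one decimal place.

39.3 m

Two edge vectors: W-101→W-102 = (-158, -170, -32), W-101→W-103 = (-185, -106, -35).
Normal n = (W-101→W-102) × (W-101→W-103) = (2558, 390, -14702).
So ∂z/∂x = −n_x/n_z = 0.17399 and ∂z/∂y = −n_y/n_z = 0.02653.
|∇z| = √(a²+b²) = 0.17600, so dip δ = arctan(0.17600) = 9.98°.
True thickness = vertical thickness × cos δ = 39.9 × cos 9.98° = 39.3 m.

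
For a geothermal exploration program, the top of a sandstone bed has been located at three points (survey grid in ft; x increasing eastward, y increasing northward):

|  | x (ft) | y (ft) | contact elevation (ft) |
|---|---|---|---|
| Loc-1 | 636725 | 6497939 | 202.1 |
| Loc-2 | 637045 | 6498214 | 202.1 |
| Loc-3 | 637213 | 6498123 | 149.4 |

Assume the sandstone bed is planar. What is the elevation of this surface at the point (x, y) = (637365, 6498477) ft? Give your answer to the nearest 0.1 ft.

Let the plane be z = a·x + b·y + c.
Loc-2−Loc-1: 320a + 275b = 0;  Loc-3−Loc-1: 488a + 184b = −52.7.
Solving gives a = −0.192412374, b = 0.223898035.
Then c = 202.1 − a·636725 − b·6497939 = −1332159.91.
At (637365, 6498477): z = −122636.9 + 1454996.2 − 1332159.91 = 199.4 ft.

199.4 ft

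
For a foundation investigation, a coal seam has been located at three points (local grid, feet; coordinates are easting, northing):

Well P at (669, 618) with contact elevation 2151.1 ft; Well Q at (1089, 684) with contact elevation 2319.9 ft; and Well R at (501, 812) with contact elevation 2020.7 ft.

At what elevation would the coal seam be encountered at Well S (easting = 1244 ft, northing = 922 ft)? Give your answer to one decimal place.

2321.2 ft

Let the plane be z = a·easting + b·northing + c.
Well Q−Well P: 420a + 66b = 168.8;  Well R−Well P: −168a + 194b = −130.4.
Solving gives a = 0.446738, b = −0.285299.
Then c = 2151.1 − a·669 − b·618 = 2028.55.
At (1244, 922): z = 555.7 − 263.0 + 2028.55 = 2321.2 ft.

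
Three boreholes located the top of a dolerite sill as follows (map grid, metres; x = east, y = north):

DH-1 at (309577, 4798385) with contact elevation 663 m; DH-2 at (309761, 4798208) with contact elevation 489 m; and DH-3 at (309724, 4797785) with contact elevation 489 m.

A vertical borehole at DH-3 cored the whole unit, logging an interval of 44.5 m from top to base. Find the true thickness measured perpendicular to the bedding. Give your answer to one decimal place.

33.5 m

Let the plane be z = a·x + b·y + c.
DH-2−DH-1: 184a − 177b = −174;  DH-3−DH-1: 147a − 600b = −174.
Solving gives a = −0.87226, b = 0.07630.
|∇z| = √(a²+b²) = 0.87559, so dip δ = arctan(0.87559) = 41.21°.
True thickness = vertical thickness × cos δ = 44.5 × cos 41.21° = 33.5 m.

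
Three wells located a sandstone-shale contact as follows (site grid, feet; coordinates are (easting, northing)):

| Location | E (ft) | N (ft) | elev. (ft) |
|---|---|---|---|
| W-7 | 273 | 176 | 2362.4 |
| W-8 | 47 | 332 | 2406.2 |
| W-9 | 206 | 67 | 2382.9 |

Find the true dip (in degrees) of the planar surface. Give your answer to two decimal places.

Let the plane be z = a·E + b·N + c.
W-8−W-7: −226a + 156b = 43.8;  W-9−W-7: −67a − 109b = 20.5.
Solving gives a = −0.22722, b = −0.04841.
Gradient magnitude |∇z| = √(a² + b²) = √(0.05163 + 0.00234) = 0.23232.
True dip = arctan(0.23232) = 13.08°, dipping toward ENE (azimuth ≈ 078°).

13.08°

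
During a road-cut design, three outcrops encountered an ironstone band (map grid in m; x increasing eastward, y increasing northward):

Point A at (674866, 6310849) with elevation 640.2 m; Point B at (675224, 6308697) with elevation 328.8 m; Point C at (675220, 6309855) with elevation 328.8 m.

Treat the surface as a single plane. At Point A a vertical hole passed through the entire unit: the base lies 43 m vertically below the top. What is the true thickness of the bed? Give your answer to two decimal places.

Two edge vectors: Point A→Point B = (358, -2152, -311.4), Point A→Point C = (354, -994, -311.4).
Normal n = (Point A→Point B) × (Point A→Point C) = (360601.2, 1245.6, 405956).
So ∂z/∂x = −n_x/n_z = −0.88828 and ∂z/∂y = −n_y/n_z = −0.00307.
|∇z| = √(a²+b²) = 0.88828, so dip δ = arctan(0.88828) = 41.61°.
True thickness = vertical thickness × cos δ = 43 × cos 41.61° = 32.15 m.

32.15 m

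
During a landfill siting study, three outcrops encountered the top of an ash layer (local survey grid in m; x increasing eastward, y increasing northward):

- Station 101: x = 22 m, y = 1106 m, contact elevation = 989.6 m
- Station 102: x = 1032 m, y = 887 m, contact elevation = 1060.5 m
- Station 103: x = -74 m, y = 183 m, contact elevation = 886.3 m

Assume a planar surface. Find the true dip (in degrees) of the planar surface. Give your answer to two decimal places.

7.85°

Two edge vectors: Station 101→Station 102 = (1010, -219, 70.9), Station 101→Station 103 = (-96, -923, -103.3).
Normal n = (Station 101→Station 102) × (Station 101→Station 103) = (88063.4, 97526.6, -953254).
So ∂z/∂x = −n_x/n_z = 0.09238 and ∂z/∂y = −n_y/n_z = 0.10231.
Gradient magnitude |∇z| = √(a² + b²) = √(0.00853 + 0.01047) = 0.13785.
True dip = arctan(0.13785) = 7.85°, dipping toward SW (azimuth ≈ 222°).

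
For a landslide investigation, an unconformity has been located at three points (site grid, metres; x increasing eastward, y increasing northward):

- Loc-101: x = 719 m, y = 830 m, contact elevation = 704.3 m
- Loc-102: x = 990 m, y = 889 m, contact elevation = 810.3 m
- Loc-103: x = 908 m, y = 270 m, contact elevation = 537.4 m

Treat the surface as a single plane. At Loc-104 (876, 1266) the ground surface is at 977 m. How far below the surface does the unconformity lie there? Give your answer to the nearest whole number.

Let the plane be z = a·x + b·y + c.
Loc-102−Loc-101: 271a + 59b = 106;  Loc-103−Loc-101: 189a − 560b = −166.9.
Solving gives a = 0.30393, b = 0.40061.
Then c = 704.3 − a·719 − b·830 = 153.27.
At (876, 1266): z_contact = 266.2 + 507.2 + 153.27 = 926.7 m.
Depth below ground = 977 − 926.7 = 50 m.

50 m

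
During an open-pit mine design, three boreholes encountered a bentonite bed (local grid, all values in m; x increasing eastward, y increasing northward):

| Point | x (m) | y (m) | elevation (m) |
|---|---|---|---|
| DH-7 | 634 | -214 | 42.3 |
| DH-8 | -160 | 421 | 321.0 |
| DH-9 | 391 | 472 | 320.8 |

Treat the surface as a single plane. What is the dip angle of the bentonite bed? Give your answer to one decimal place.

Two edge vectors: DH-7→DH-8 = (-794, 635, 278.7), DH-7→DH-9 = (-243, 686, 278.5).
Normal n = (DH-7→DH-8) × (DH-7→DH-9) = (-14340.7, 153404.9, -390379).
So ∂z/∂x = −n_x/n_z = −0.03674 and ∂z/∂y = −n_y/n_z = 0.39296.
Gradient magnitude |∇z| = √(a² + b²) = √(0.00135 + 0.15442) = 0.39468.
True dip = arctan(0.39468) = 21.5°, dipping toward S (azimuth ≈ 175°).

21.5°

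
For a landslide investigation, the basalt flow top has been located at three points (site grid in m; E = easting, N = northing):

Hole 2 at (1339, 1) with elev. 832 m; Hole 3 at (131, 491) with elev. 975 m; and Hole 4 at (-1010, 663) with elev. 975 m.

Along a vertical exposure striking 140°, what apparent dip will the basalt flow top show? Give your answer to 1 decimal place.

Let the plane be z = a·E + b·N + c.
Hole 3−Hole 2: −1208a + 490b = 143;  Hole 4−Hole 2: −2349a + 662b = 143.
Solving gives a = 0.07001, b = 0.46444.
Unit vector along 140° is (sin 140°, cos 140°) = (0.6428, -0.7660).
Slope in that direction = a·(0.6428) + b·(-0.7660) = −0.31078.
Apparent dip = arctan|0.31078| = 17.3° (true dip is 25.2°, so apparent ≤ true as expected).

17.3°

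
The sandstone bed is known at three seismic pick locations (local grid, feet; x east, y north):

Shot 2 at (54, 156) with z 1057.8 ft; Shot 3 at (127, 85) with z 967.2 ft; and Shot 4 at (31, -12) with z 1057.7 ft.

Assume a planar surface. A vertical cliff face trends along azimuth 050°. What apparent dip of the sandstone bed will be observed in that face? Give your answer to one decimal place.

36.6°

Two edge vectors: Shot 2→Shot 3 = (73, -71, -90.6), Shot 2→Shot 4 = (-23, -168, -0.1).
Normal n = (Shot 2→Shot 3) × (Shot 2→Shot 4) = (-15213.7, 2091.1, -13897).
So ∂z/∂x = −n_x/n_z = −1.09475 and ∂z/∂y = −n_y/n_z = 0.15047.
Unit vector along 050° is (sin 50°, cos 50°) = (0.7660, 0.6428).
Slope in that direction = a·(0.7660) + b·(0.6428) = −0.74190.
Apparent dip = arctan|0.74190| = 36.6° (true dip is 47.9°, so apparent ≤ true as expected).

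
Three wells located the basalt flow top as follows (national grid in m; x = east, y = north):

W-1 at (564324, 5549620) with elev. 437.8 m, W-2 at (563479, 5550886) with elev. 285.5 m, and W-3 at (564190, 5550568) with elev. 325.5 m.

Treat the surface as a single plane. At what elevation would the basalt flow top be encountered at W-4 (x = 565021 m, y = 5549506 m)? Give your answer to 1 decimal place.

Two edge vectors: W-1→W-2 = (-845, 1266, -152.3), W-1→W-3 = (-134, 948, -112.3).
Normal n = (W-1→W-2) × (W-1→W-3) = (2208.6, -74485.3, -631416).
So ∂z/∂x = −n_x/n_z = 0.003497852 and ∂z/∂y = −n_y/n_z = −0.117965493.
Intercept c from W-1: 437.8 − 1973.92 + 654663.66 = 653127.54.
At (565021, 5549506): z = 1976.4 − 654650.2 + 653127.54 = 453.7 m.

453.7 m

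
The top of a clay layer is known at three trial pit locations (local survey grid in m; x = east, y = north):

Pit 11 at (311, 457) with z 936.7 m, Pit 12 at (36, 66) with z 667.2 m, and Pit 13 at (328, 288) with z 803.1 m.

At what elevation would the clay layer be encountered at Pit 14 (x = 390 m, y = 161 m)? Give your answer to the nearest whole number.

697 m

Two edge vectors: Pit 11→Pit 12 = (-275, -391, -269.5), Pit 11→Pit 13 = (17, -169, -133.6).
Normal n = (Pit 11→Pit 12) × (Pit 11→Pit 13) = (6692.1, -41321.5, 53122).
So ∂z/∂x = −n_x/n_z = −0.12598 and ∂z/∂y = −n_y/n_z = 0.77786.
Intercept c from Pit 11: 936.7 + 39.18 − 355.48 = 620.40.
At (390, 161): z = −49.1 + 125.2 + 620.40 = 696.5 m.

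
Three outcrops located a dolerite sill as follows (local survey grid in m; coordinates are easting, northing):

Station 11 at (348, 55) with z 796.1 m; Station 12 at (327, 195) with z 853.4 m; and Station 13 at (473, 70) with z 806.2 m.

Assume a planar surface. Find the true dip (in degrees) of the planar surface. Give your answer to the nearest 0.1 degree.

Let the plane be z = a·easting + b·northing + c.
Station 12−Station 11: −21a + 140b = 57.3;  Station 13−Station 11: 125a + 15b = 10.1.
Solving gives a = 0.03113, b = 0.41395.
Gradient magnitude |∇z| = √(a² + b²) = √(0.00097 + 0.17136) = 0.41512.
True dip = arctan(0.41512) = 22.5°, dipping toward S (azimuth ≈ 184°).

22.5°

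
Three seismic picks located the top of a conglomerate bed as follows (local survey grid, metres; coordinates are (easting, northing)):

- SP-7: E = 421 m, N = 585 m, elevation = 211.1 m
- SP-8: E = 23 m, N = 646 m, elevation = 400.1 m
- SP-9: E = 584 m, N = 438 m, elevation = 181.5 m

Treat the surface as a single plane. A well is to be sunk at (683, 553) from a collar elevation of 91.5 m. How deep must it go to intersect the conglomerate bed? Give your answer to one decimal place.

Two edge vectors: SP-7→SP-8 = (-398, 61, 189), SP-7→SP-9 = (163, -147, -29.6).
Normal n = (SP-7→SP-8) × (SP-7→SP-9) = (25977.4, 19026.2, 48563).
So ∂z/∂E = −n_x/n_z = −0.53492 and ∂z/∂N = −n_y/n_z = −0.39178.
Intercept c from SP-7: 211.1 + 225.20 + 229.19 = 665.50.
At (683, 553): z_contact = −365.35 − 216.66 + 665.50 = 83.49 m.
Depth below ground = 91.5 − 83.49 = 8.0 m.

8.0 m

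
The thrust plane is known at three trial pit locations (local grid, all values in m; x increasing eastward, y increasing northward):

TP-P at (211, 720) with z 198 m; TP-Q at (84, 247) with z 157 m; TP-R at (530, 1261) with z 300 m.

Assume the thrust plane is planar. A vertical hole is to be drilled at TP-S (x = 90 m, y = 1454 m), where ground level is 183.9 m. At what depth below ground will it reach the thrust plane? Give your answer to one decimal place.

Let the plane be z = a·x + b·y + c.
TP-Q−TP-P: −127a − 473b = −41;  TP-R−TP-P: 319a + 541b = 102.
Solving gives a = 0.317170, b = 0.001521.
Then c = 198 − a·211 − b·720 = 129.98.
At (90, 1454): z_contact = 28.55 + 2.21 + 129.98 = 160.74 m.
Depth below ground = 183.9 − 160.74 = 23.2 m.

23.2 m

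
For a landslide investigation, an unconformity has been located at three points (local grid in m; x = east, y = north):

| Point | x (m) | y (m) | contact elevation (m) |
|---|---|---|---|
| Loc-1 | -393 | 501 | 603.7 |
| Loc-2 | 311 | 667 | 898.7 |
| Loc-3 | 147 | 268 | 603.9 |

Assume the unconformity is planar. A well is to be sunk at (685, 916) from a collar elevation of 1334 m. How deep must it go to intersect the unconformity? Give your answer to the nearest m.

Let the plane be z = a·x + b·y + c.
Loc-2−Loc-1: 704a + 166b = 295;  Loc-3−Loc-1: 540a − 233b = 0.2.
Solving gives a = 0.27109, b = 0.62742.
Then c = 603.7 − a·-393 − b·501 = 395.90.
At (685, 916): z_contact = 185.7 + 574.7 + 395.90 = 1156.3 m.
Depth below ground = 1334 − 1156.3 = 178 m.

178 m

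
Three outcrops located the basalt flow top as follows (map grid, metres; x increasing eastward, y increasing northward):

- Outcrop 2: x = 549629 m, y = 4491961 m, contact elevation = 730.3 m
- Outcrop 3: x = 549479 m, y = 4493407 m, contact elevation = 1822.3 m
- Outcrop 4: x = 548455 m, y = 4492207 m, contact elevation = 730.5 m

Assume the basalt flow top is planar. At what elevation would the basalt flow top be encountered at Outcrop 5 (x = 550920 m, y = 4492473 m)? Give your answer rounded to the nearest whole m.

Let the plane be z = a·x + b·y + c.
Outcrop 3−Outcrop 2: −150a + 1446b = 1092;  Outcrop 4−Outcrop 2: −1174a + 246b = 0.2.
Solving gives a = 0.16158376, b = 0.77194852.
Then c = 730.3 − a·549629 − b·4491961 = −3555643.48.
At (550920, 4492473): z = 89019.7 + 3467957.9 − 3555643.48 = 1334.1 m.

1334 m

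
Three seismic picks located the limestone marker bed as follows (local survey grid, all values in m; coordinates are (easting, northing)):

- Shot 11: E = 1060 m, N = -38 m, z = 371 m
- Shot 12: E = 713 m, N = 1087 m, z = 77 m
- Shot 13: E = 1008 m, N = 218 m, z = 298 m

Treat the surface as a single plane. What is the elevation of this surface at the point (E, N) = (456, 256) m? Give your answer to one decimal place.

Two edge vectors: Shot 11→Shot 12 = (-347, 1125, -294), Shot 11→Shot 13 = (-52, 256, -73).
Normal n = (Shot 11→Shot 12) × (Shot 11→Shot 13) = (-6861, -10043, -30332).
So ∂z/∂E = −n_x/n_z = −0.226197 and ∂z/∂N = −n_y/n_z = −0.331102.
Intercept c from Shot 11: 371 + 239.77 − 12.58 = 598.19.
At (456, 256): z = −103.1 − 84.8 + 598.19 = 410.3 m.

410.3 m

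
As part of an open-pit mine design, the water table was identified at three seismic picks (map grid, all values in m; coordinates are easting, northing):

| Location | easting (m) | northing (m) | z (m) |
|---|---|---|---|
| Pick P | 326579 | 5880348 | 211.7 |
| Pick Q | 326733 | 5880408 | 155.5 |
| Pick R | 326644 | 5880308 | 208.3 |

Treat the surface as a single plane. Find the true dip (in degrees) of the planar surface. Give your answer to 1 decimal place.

21.6°

Let the plane be z = a·easting + b·northing + c.
Pick Q−Pick P: 154a + 60b = −56.2;  Pick R−Pick P: 65a − 40b = −3.4.
Solving gives a = −0.24374, b = −0.31107.
Gradient magnitude |∇z| = √(a² + b²) = √(0.05941 + 0.09677) = 0.39519.
True dip = arctan(0.39519) = 21.6°, dipping toward NE (azimuth ≈ 038°).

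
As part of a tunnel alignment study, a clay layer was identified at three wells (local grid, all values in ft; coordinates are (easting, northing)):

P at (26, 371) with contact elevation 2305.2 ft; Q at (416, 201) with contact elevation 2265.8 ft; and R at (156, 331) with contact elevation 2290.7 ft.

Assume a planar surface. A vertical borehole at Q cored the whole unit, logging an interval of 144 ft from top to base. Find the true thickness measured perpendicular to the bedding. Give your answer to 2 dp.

Let the plane be z = a·E + b·N + c.
Q−P: 390a − 170b = −39.4;  R−P: 130a − 40b = −14.5.
Solving gives a = −0.13677, b = −0.08200.
|∇z| = √(a²+b²) = 0.15947, so dip δ = arctan(0.15947) = 9.06°.
True thickness = vertical thickness × cos δ = 144 × cos 9.06° = 142.20 ft.

142.20 ft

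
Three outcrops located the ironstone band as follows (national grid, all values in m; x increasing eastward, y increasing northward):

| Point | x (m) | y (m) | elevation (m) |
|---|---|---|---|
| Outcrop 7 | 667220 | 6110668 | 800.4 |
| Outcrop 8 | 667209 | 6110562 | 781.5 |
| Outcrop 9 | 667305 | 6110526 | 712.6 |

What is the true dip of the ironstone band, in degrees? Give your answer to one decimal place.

Let the plane be z = a·x + b·y + c.
Outcrop 8−Outcrop 7: −11a − 106b = −18.9;  Outcrop 9−Outcrop 7: 85a − 142b = −87.8.
Solving gives a = −0.62647, b = 0.24331.
Gradient magnitude |∇z| = √(a² + b²) = √(0.39246 + 0.05920) = 0.67206.
True dip = arctan(0.67206) = 33.9°, dipping toward ESE (azimuth ≈ 111°).

33.9°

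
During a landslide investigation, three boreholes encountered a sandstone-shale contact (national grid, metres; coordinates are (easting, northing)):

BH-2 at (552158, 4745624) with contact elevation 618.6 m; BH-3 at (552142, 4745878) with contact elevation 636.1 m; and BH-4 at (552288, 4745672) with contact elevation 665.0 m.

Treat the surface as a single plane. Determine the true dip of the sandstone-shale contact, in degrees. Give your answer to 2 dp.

18.57°

Let the plane be z = a·E + b·N + c.
BH-3−BH-2: −16a + 254b = 17.5;  BH-4−BH-2: 130a + 48b = 46.4.
Solving gives a = 0.32395, b = 0.08930.
Gradient magnitude |∇z| = √(a² + b²) = √(0.10494 + 0.00798) = 0.33603.
True dip = arctan(0.33603) = 18.57°, dipping toward WSW (azimuth ≈ 255°).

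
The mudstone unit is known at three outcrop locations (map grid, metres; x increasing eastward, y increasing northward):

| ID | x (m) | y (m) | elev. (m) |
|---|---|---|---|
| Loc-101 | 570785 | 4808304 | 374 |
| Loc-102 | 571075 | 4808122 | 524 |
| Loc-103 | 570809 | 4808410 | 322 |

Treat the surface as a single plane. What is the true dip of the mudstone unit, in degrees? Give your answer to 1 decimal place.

Two edge vectors: Loc-101→Loc-102 = (290, -182, 150), Loc-101→Loc-103 = (24, 106, -52).
Normal n = (Loc-101→Loc-102) × (Loc-101→Loc-103) = (-6436, 18680, 35108).
So ∂z/∂x = −n_x/n_z = 0.18332 and ∂z/∂y = −n_y/n_z = −0.53207.
Gradient magnitude |∇z| = √(a² + b²) = √(0.03361 + 0.28310) = 0.56277.
True dip = arctan(0.56277) = 29.4°, dipping toward NNW (azimuth ≈ 341°).

29.4°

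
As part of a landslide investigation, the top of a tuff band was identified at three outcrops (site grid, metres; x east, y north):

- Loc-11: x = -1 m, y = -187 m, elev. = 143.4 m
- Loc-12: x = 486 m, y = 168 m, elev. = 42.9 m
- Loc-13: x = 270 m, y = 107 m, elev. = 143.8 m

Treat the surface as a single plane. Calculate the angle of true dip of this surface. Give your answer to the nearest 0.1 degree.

Two edge vectors: Loc-11→Loc-12 = (487, 355, -100.5), Loc-11→Loc-13 = (271, 294, 0.4).
Normal n = (Loc-11→Loc-12) × (Loc-11→Loc-13) = (29689, -27430.3, 46973).
So ∂z/∂x = −n_x/n_z = −0.63204 and ∂z/∂y = −n_y/n_z = 0.58396.
Gradient magnitude |∇z| = √(a² + b²) = √(0.39948 + 0.34101) = 0.86052.
True dip = arctan(0.86052) = 40.7°, dipping toward SE (azimuth ≈ 133°).

40.7°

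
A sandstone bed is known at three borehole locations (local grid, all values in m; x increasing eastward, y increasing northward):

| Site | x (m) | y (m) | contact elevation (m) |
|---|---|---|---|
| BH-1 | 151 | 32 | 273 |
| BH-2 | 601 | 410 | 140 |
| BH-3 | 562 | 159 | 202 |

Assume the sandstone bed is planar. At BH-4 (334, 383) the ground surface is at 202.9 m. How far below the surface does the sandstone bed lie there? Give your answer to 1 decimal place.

29.6 m

Two edge vectors: BH-1→BH-2 = (450, 378, -133), BH-1→BH-3 = (411, 127, -71).
Normal n = (BH-1→BH-2) × (BH-1→BH-3) = (-9947, -22713, -98208).
So ∂z/∂x = −n_x/n_z = −0.10129 and ∂z/∂y = −n_y/n_z = −0.23127.
Intercept c from BH-1: 273 + 15.29 + 7.40 = 295.69.
At (334, 383): z_contact = −33.83 − 88.58 + 295.69 = 173.29 m.
Depth below ground = 202.9 − 173.29 = 29.6 m.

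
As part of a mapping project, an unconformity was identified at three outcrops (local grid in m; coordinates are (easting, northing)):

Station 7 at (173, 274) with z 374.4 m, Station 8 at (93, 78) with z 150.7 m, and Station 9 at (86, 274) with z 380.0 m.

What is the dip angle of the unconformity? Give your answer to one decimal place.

49.5°

Let the plane be z = a·E + b·N + c.
Station 8−Station 7: −80a − 196b = −223.7;  Station 9−Station 7: −87a + 0b = 5.6.
Solving gives a = −0.06437, b = 1.16760.
Gradient magnitude |∇z| = √(a² + b²) = √(0.00414 + 1.36329) = 1.16937.
True dip = arctan(1.16937) = 49.5°, dipping toward S (azimuth ≈ 177°).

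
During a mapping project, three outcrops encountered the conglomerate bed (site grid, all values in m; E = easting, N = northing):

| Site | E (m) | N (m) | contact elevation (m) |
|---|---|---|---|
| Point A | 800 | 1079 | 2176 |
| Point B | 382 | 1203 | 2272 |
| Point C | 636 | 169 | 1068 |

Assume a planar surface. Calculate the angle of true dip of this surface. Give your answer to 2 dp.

Let the plane be z = a·E + b·N + c.
Point B−Point A: −418a + 124b = 96;  Point C−Point A: −164a − 910b = −1108.
Solving gives a = 0.12486, b = 1.19508.
Gradient magnitude |∇z| = √(a² + b²) = √(0.01559 + 1.42822) = 1.20159.
True dip = arctan(1.20159) = 50.23°, dipping toward S (azimuth ≈ 186°).

50.23°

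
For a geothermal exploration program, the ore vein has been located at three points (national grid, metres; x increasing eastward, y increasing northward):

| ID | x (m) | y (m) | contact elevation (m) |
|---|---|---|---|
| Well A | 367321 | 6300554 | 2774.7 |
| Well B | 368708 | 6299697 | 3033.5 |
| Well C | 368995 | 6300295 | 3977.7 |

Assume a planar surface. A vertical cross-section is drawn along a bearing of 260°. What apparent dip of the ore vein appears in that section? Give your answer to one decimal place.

47.3°

Let the plane be z = a·x + b·y + c.
Well B−Well A: 1387a − 857b = 258.8;  Well C−Well A: 1674a − 259b = 1203.
Solving gives a = 0.89637, b = 1.14873.
Unit vector along 260° is (sin 260°, cos 260°) = (-0.9848, -0.1736).
Slope in that direction = a·(-0.9848) + b·(-0.1736) = −1.08223.
Apparent dip = arctan|1.08223| = 47.3° (true dip is 55.5°, so apparent ≤ true as expected).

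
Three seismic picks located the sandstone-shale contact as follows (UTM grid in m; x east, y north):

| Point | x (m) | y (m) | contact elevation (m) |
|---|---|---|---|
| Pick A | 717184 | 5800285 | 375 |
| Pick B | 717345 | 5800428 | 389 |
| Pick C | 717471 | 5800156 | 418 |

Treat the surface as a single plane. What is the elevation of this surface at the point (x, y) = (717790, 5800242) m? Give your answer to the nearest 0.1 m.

455.0 m

Let the plane be z = a·x + b·y + c.
Pick B−Pick A: 161a + 143b = 14;  Pick C−Pick A: 287a − 129b = 43.
Solving gives a = 0.128700857, b = −0.046998867.
Then c = 375 − a·717184 − b·5800285 = 180679.63.
At (717790, 5800242): z = 92380.2 − 272604.8 + 180679.63 = 455.0 m.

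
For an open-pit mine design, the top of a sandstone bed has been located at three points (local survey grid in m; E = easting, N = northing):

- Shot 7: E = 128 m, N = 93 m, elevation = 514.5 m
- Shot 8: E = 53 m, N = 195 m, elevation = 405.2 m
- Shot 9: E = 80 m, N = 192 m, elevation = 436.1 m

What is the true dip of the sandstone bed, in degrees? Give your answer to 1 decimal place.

Let the plane be z = a·E + b·N + c.
Shot 8−Shot 7: −75a + 102b = −109.3;  Shot 9−Shot 7: −48a + 99b = −78.4.
Solving gives a = 1.11661, b = −0.25053.
Gradient magnitude |∇z| = √(a² + b²) = √(1.24681 + 0.06277) = 1.14437.
True dip = arctan(1.14437) = 48.9°, dipping toward WNW (azimuth ≈ 283°).

48.9°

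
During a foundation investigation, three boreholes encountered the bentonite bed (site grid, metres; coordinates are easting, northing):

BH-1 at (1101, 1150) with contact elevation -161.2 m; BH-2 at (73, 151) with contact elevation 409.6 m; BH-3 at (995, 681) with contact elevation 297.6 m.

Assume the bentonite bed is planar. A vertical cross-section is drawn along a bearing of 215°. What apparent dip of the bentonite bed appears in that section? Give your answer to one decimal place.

Let the plane be z = a·easting + b·northing + c.
BH-2−BH-1: −1028a − 999b = 570.8;  BH-3−BH-1: −106a − 469b = 458.8.
Solving gives a = 0.50669, b = −1.09277.
Unit vector along 215° is (sin 215°, cos 215°) = (-0.5736, -0.8192).
Slope in that direction = a·(-0.5736) + b·(-0.8192) = 0.60452.
Apparent dip = arctan|0.60452| = 31.2° (true dip is 50.3°, so apparent ≤ true as expected).

31.2°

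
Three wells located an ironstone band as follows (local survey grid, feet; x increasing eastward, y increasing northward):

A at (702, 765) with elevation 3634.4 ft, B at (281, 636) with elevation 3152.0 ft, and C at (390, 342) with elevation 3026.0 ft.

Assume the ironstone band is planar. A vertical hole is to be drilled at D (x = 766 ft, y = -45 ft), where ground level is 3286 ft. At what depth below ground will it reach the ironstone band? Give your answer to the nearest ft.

Two edge vectors: A→B = (-421, -129, -482.4), A→C = (-312, -423, -608.4).
Normal n = (A→B) × (A→C) = (-125571.6, -105627.6, 137835).
So ∂z/∂x = −n_x/n_z = 0.91103 and ∂z/∂y = −n_y/n_z = 0.76633.
Intercept c from A: 3634.4 − 639.54 − 586.25 = 2408.61.
At (766, -45): z_contact = 697.8 − 34.5 + 2408.61 = 3072.0 ft.
Depth below ground = 3286 − 3072.0 = 214 ft.

214 ft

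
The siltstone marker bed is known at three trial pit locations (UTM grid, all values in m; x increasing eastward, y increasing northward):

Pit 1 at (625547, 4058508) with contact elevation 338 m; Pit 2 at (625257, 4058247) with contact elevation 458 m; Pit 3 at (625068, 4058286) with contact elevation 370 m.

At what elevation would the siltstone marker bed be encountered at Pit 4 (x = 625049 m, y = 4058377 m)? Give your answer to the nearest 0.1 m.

Two edge vectors: Pit 1→Pit 2 = (-290, -261, 120), Pit 1→Pit 3 = (-479, -222, 32).
Normal n = (Pit 1→Pit 2) × (Pit 1→Pit 3) = (18288, -48200, -60639).
So ∂z/∂x = −n_x/n_z = 0.301588087 and ∂z/∂y = −n_y/n_z = −0.794867989.
Intercept c from Pit 1: 338 − 188657.52 + 3225978.09 = 3037658.57.
At (625049, 4058377): z = 188507.3 − 3225874.0 + 3037658.57 = 291.9 m.

291.9 m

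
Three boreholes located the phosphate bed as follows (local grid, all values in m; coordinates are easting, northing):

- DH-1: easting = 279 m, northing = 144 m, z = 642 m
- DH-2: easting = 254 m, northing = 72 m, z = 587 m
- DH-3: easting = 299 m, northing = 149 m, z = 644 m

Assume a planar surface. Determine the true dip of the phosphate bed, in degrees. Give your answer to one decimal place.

38.8°

Let the plane be z = a·easting + b·northing + c.
DH-2−DH-1: −25a − 72b = −55;  DH-3−DH-1: 20a + 5b = 2.
Solving gives a = −0.09962, b = 0.79848.
Gradient magnitude |∇z| = √(a² + b²) = √(0.00992 + 0.63757) = 0.80467.
True dip = arctan(0.80467) = 38.8°, dipping toward S (azimuth ≈ 173°).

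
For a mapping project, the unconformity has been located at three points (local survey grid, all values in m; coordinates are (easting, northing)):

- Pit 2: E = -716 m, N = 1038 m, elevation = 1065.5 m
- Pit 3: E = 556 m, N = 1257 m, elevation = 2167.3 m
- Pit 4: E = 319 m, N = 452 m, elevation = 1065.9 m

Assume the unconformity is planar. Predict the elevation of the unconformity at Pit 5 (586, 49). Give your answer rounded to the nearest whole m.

771 m

Let the plane be z = a·E + b·N + c.
Pit 3−Pit 2: 1272a + 219b = 1101.8;  Pit 4−Pit 2: 1035a − 586b = 0.4.
Solving gives a = 0.66431, b = 1.17262.
Then c = 1065.5 − a·-716 − b·1038 = 323.96.
At (586, 49): z = 389.3 + 57.5 + 323.96 = 770.7 m.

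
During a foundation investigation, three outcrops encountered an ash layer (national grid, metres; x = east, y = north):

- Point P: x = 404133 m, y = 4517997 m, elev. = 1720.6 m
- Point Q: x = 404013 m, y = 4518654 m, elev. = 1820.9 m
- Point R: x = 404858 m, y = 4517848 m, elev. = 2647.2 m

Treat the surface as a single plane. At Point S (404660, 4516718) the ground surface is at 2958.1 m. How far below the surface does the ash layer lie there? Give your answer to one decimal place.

1033.6 m

Two edge vectors: Point P→Point Q = (-120, 657, 100.3), Point P→Point R = (725, -149, 926.6).
Normal n = (Point P→Point Q) × (Point P→Point R) = (623720.9, 183909.5, -458445).
So ∂z/∂x = −n_x/n_z = 1.360514129 and ∂z/∂y = −n_y/n_z = 0.401159354.
Intercept c from Point P: 1720.6 − 549828.66 − 1812436.76 = −2360544.81.
At (404660, 4516718): z_contact = 550545.65 + 1811923.67 − 2360544.81 = 1924.51 m.
Depth below ground = 2958.1 − 1924.51 = 1033.6 m.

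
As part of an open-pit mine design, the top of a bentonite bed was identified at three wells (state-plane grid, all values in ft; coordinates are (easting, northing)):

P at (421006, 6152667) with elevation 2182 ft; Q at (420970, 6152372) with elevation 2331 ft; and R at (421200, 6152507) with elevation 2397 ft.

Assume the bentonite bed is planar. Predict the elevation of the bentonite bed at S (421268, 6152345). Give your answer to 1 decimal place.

Let the plane be z = a·E + b·N + c.
Q−P: −36a − 295b = 149;  R−P: 194a − 160b = 215.
Solving gives a = 0.628433085, b = −0.581774885.
Then c = 2182 − a·421006 − b·6152667 = 3317075.04.
At (421268, 6152345): z = 264738.7 − 3579279.8 + 3317075.04 = 2534.0 ft.

2534.0 ft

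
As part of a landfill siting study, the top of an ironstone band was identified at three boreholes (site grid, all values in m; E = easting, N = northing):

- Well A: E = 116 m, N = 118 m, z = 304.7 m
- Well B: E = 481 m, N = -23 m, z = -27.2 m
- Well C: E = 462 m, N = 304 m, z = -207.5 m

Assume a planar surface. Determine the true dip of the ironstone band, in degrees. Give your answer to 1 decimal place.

52.5°

Two edge vectors: Well A→Well B = (365, -141, -331.9), Well A→Well C = (346, 186, -512.2).
Normal n = (Well A→Well B) × (Well A→Well C) = (133953.6, 72115.6, 116676).
So ∂z/∂E = −n_x/n_z = −1.14808 and ∂z/∂N = −n_y/n_z = −0.61808.
Gradient magnitude |∇z| = √(a² + b²) = √(1.31809 + 0.38203) = 1.30389.
True dip = arctan(1.30389) = 52.5°, dipping toward ENE (azimuth ≈ 062°).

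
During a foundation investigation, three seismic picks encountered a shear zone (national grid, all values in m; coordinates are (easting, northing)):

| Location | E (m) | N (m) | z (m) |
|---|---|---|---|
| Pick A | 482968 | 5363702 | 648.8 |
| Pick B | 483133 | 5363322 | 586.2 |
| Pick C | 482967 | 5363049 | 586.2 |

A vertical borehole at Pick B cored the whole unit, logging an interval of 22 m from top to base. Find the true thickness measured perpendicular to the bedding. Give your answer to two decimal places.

Two edge vectors: Pick A→Pick B = (165, -380, -62.6), Pick A→Pick C = (-1, -653, -62.6).
Normal n = (Pick A→Pick B) × (Pick A→Pick C) = (-17089.8, 10391.6, -108125).
So ∂z/∂E = −n_x/n_z = −0.15806 and ∂z/∂N = −n_y/n_z = 0.09611.
|∇z| = √(a²+b²) = 0.18498, so dip δ = arctan(0.18498) = 10.48°.
True thickness = vertical thickness × cos δ = 22 × cos 10.48° = 21.63 m.

21.63 m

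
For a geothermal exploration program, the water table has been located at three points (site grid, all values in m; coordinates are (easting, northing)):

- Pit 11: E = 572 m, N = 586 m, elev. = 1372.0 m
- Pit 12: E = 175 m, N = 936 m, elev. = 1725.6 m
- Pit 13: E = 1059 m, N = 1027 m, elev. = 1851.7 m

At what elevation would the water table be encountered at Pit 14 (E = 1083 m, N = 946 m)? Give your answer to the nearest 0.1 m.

Let the plane be z = a·E + b·N + c.
Pit 12−Pit 11: −397a + 350b = 353.6;  Pit 13−Pit 11: 487a + 441b = 479.7.
Solving gives a = 0.034606, b = 1.049539.
Then c = 1372 − a·572 − b·586 = 737.18.
At (1083, 946): z = 37.5 + 992.9 + 737.18 = 1767.5 m.

1767.5 m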